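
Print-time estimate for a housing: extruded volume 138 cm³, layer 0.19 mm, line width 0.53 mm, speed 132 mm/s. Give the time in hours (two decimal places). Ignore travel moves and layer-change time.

Extrusion cross-section = 0.19 × 0.53, so 0.1007 mm².
Total extruded path = 138000/0.1007 = 1370407.1 mm.
Print-move time = 1370407.1 / 132, so 10381.9 s.
Converting: 10381.9 s = 2.88 hours.

2.88 hours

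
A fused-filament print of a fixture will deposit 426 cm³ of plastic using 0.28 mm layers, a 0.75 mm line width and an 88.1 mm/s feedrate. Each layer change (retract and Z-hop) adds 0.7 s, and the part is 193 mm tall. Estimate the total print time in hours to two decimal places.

6.53 hours

Line area: 0.28 × 0.75 → 0.21 mm².
Path length: 426000 mm³ / 0.21 mm² → 2028571.4 mm.
Time extruding = 2028571.4 / 88.1 = 23025.8 s.
Layers = ⌈193/0.28⌉ = 690.
Z-hop total: 690 × 0.7 → 483 s.
Total = 23025.8 + 483 = 23508.8 s = 6.53 hours.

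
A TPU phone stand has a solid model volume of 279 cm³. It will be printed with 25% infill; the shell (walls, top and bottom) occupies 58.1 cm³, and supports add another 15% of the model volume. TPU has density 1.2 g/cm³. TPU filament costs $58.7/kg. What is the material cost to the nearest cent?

$10.93

Interior volume: 279 − 58.1 → 220.9 cm³.
Deposited infill = 0.25 × 220.9, so 55.225 cm³.
Support = 0.15 × 279 = 41.85 cm³.
Deposited volume: 58.1 + 55.225 + 41.85 → 155.175 cm³.
Mass = 155.175 × 1.2, so 186.21 g.
At $58.7/kg: 186.21/1000 × 58.7 = $10.93.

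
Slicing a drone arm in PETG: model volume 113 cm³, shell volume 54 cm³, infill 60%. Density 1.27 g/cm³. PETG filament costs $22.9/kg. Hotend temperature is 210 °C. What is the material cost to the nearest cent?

Infill region = 113 − 54 = 59 cm³.
Infill volume = 0.60 × 59, so 35.4 cm³.
Deposited volume = 54 + 35.4 = 89.4 cm³.
Mass = 89.4 × 1.27, so 113.538 g.
At $22.9/kg: 113.538/1000 × 22.9 = $2.60.

$2.60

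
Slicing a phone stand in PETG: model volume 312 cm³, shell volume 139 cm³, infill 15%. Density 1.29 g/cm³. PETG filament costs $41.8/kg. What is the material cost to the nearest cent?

$8.89

Volume inside the shell = 312 − 139, so 173 cm³.
Infill deposited: 0.15 × 173 → 25.95 cm³.
Total extruded: 139 + 25.95 → 164.95 cm³.
Mass: 164.95 × 1.29 → 212.7855 g.
At $41.8/kg: 212.7855/1000 × 41.8 = $8.89.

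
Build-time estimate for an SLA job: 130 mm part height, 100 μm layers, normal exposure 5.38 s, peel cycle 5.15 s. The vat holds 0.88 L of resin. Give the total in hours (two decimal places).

3.80 hours

Layers = ⌈130/0.1⌉ = 1300.
Cycle time: 5.38 + 5.15 → 10.53 s.
Total = 1300 × 10.53 = 13689 s = 3.80 hours.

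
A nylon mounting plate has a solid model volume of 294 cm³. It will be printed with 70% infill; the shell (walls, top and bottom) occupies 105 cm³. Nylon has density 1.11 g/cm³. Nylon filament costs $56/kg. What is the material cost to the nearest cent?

$14.75

Interior volume = 294 − 105 = 189 cm³.
Deposited infill = 0.70 × 189, so 132.3 cm³.
Total extruded = 105 + 132.3 = 237.3 cm³.
Mass = 237.3 × 1.11 = 263.403 g.
At $56/kg: 263.403/1000 × 56 = $14.75.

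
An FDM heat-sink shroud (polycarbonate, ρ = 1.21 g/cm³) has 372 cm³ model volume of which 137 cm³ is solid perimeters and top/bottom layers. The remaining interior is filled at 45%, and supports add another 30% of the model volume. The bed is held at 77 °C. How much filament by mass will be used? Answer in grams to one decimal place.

428.8 g

Infill region = 372 − 137, so 235 cm³.
Deposited infill = 0.45 × 235, so 105.75 cm³.
Support: 0.30 × 372 → 111.6 cm³.
Deposited volume: 137 + 105.75 + 111.6 → 354.35 cm³.
Mass = 354.35 × 1.21, so 428.7635 g.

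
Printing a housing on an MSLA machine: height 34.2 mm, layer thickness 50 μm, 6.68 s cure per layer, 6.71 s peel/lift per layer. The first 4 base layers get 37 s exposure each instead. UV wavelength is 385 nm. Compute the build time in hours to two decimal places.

2.58 hours

Layer count = ceil(34.2 / 0.05) = 684.
Bottom layers = 4 × (37 + 6.71), so 174.84 s.
Remaining layers = 680 × (6.68 + 6.71), so 9105.2 s.
Total = 174.84 + 9105.2 = 9280.04 s = 2.58 hours.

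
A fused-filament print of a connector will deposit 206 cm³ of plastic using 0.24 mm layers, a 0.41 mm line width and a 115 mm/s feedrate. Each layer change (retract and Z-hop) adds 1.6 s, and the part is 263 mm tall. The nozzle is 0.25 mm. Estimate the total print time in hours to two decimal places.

Line area = 0.24 × 0.41 = 0.0984 mm².
Total extruded path = 206000/0.0984 = 2093495.9 mm.
Print-move time = 2093495.9 / 115, so 18204.3 s.
Layers = ⌈263/0.24⌉ = 1096.
Z-hop total = 1096 × 1.6, so 1753.6 s.
Altogether 18204.3 + 1753.6 = 19957.9 s, i.e. 5.54 hours.

5.54 hours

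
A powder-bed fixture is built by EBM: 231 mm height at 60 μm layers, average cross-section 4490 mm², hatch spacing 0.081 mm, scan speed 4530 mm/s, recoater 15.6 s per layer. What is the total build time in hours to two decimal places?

Layers = ⌈231/0.06⌉ = 3850.
Hatch length per layer = 4490 / 0.081, so 55432.1 mm.
Beam time per layer = 55432.1 / 4530 = 12.2367 s.
Time per layer = 12.2367 + 15.6, so 27.8367 s.
Total: 3850 × 27.8367 s = 107171.295 s → 29.77 hours.

29.77 hours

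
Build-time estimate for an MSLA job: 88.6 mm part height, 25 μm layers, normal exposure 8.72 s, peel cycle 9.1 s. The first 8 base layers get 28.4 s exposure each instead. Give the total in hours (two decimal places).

17.59 hours

Layer count = ceil(88.6 / 0.025) = 3544.
Base layers = 8 × (28.4 + 9.1), so 300 s.
Normal layers = 3536 × (8.72 + 9.1) = 63011.52 s.
Sum: 300 + 63011.52 = 63311.52 s → 17.59 hours.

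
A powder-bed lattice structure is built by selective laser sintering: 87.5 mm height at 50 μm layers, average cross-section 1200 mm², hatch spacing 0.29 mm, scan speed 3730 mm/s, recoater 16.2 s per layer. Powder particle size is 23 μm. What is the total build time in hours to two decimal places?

8.41 hours

Number of layers: 87.5 / 0.05 → 1750 (rounded up).
Scan path per layer = 1200 / 0.29 = 4137.9 mm.
Laser time per layer = 4137.9 / 3730 = 1.1094 s.
Time per layer = 1.1094 + 16.2 = 17.3094 s.
1750 layers × 17.3094 s/layer = 30291.45 s, i.e. 8.41 hours.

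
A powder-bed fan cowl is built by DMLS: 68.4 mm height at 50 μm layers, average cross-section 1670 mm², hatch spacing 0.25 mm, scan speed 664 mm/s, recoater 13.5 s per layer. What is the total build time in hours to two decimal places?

8.95 hours

Number of layers: 68.4 / 0.05 → 1368 (rounded up).
Scan path per layer: 1670 / 0.25 → 6680 mm.
Scan time per layer = 6680 / 664 = 10.0602 s.
Layer cycle = 10.0602 + 13.5 = 23.5602 s.
1368 layers × 23.5602 s/layer = 32230.3536 s, i.e. 8.95 hours.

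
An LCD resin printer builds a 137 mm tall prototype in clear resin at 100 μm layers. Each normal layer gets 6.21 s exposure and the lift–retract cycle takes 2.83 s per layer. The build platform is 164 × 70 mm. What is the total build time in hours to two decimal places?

Layers = ⌈137/0.1⌉ = 1370.
Per-layer time = 6.21 + 2.83, so 9.04 s.
Total = 1370 × 9.04 = 12384.8 s = 3.44 hours.

3.44 hours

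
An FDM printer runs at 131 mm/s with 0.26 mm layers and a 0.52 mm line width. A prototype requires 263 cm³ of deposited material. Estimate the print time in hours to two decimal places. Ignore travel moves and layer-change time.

Line area = 0.26 × 0.52 = 0.1352 mm².
Toolpath length = 263 cm³ / 0.1352 mm² = 263000 / 0.1352 = 1945266.3 mm.
Time extruding = 1945266.3 / 131, so 14849.4 s.
Converting: 14849.4 s = 4.12 hours.

4.12 hours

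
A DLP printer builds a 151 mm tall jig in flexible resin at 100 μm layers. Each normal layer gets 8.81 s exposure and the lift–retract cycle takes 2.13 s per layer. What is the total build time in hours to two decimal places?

4.59 hours

Layers = ⌈151/0.1⌉ = 1510.
Per-layer time = 8.81 + 2.13 = 10.94 s.
Build time: 1510 × 10.94 s = 16519.4 s, i.e. 4.59 hours.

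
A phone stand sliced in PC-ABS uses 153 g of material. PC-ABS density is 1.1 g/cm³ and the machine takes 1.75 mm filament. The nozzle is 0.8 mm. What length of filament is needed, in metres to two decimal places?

Extruded volume: 153/1.1 = 139.0909 cm³ (139090.9 mm³).
Cross-section of 1.75 mm filament: π·(1.75/2)² = 2.4053 mm².
Length = 139090.9 / 2.4053 = 57826.84 mm = 57.83 m.

57.83 m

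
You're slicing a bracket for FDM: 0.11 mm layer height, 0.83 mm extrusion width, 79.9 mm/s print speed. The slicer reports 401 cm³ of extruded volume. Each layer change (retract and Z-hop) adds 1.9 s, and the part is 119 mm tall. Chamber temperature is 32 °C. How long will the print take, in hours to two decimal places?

Bead cross-section: 0.11 × 0.83 → 0.0913 mm².
Total extruded path = 401000/0.0913 = 4392113.9 mm.
Extrusion time: 4392113.9 / 79.9 → 54970.1 s.
Number of layers: 119 / 0.11 → 1082 (rounded up).
Non-print overhead = 1082 × 1.9, so 2055.8 s.
Altogether 54970.1 + 2055.8 = 57025.9 s, i.e. 15.84 hours.

15.84 hours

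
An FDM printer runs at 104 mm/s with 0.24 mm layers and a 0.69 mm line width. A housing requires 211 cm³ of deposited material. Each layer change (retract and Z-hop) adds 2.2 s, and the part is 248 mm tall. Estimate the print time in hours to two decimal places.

4.04 hours

Bead cross-section = 0.24 × 0.69, so 0.1656 mm².
Total extruded path = 211000/0.1656 = 1274154.6 mm.
Time extruding = 1274154.6 / 104, so 12251.5 s.
Layer count = ceil(248 / 0.24) = 1034.
Non-print overhead = 1034 × 2.2, so 2274.8 s.
Total = 12251.5 + 2274.8 = 14526.3 s = 4.04 hours.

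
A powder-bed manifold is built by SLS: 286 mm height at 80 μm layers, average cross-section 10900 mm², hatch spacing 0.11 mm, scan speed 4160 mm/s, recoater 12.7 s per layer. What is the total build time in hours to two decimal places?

36.27 hours

Layers = ⌈286/0.08⌉ = 3575.
Scan path per layer = 10900 / 0.11, so 99090.9 mm.
Per-layer scan time = 99090.9 / 4160, so 23.8199 s.
Layer cycle = 23.8199 + 12.7, so 36.5199 s.
Build time = 3575 × 36.5199 = 130558.6425 s = 36.27 hours.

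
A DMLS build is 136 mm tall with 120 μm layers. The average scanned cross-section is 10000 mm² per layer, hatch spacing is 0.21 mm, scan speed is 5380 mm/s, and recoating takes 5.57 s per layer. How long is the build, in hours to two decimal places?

4.54 hours

Number of layers: 136 / 0.12 → 1134 (rounded up).
Hatch length per layer: 10000 / 0.21 → 47619 mm.
Laser time per layer: 47619 / 5380 → 8.8511 s.
Time per layer = 8.8511 + 5.57 = 14.4211 s.
1134 layers × 14.4211 s/layer = 16353.5274 s, i.e. 4.54 hours.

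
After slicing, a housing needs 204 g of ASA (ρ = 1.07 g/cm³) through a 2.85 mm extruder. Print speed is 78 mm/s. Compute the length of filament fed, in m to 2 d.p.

Volume = 204 g / 1.07 g·cm⁻³ = 190.6542 cm³ = 190654.2 mm³.
Filament cross-section = π × (2.85/2)² = 6.3794 mm².
Length = 190654.2 / 6.3794 = 29885.91 mm = 29.89 m.

29.89 m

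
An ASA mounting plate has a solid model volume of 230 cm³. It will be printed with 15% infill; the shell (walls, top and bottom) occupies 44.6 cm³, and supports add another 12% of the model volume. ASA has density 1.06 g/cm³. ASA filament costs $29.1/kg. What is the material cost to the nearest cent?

Interior volume: 230 − 44.6 → 185.4 cm³.
Infill deposited = 0.15 × 185.4, so 27.81 cm³.
Support = 0.12 × 230 = 27.6 cm³.
Deposited volume: 44.6 + 27.81 + 27.6 → 100.01 cm³.
Mass = 100.01 × 1.06 = 106.0106 g.
At $29.1/kg: 106.0106/1000 × 29.1 = $3.08.

$3.08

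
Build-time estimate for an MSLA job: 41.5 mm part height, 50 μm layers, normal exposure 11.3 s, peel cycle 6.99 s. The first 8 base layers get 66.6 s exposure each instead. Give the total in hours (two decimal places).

Layer count = ceil(41.5 / 0.05) = 830.
Base layers = 8 × (66.6 + 6.99), so 588.72 s.
Regular layers = 822 × (11.3 + 6.99) = 15034.38 s.
Sum: 588.72 + 15034.38 = 15623.1 s → 4.34 hours.

4.34 hours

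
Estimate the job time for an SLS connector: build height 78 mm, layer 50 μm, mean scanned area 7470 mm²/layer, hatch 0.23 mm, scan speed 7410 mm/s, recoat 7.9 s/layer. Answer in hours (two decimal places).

5.32 hours

Layer count = ceil(78 / 0.05) = 1560.
Per-layer scan distance = 7470 / 0.23 = 32478.3 mm.
Laser time per layer: 32478.3 / 7410 → 4.383 s.
Per-layer time = 4.383 + 7.9, so 12.283 s.
Total: 1560 × 12.283 s = 19161.48 s → 5.32 hours.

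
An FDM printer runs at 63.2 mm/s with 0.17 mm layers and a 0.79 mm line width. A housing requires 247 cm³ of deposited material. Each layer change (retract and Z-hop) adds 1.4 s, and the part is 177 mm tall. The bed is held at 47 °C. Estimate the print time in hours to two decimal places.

Line area = 0.17 × 0.79, so 0.1343 mm².
Path length: 247000 mm³ / 0.1343 mm² → 1839166 mm.
Time extruding = 1839166 / 63.2 = 29100.7 s.
Number of layers: 177 / 0.17 → 1042 (rounded up).
Layer-change overhead: 1042 × 1.4 → 1458.8 s.
Altogether 29100.7 + 1458.8 = 30559.5 s, i.e. 8.49 hours.

8.49 hours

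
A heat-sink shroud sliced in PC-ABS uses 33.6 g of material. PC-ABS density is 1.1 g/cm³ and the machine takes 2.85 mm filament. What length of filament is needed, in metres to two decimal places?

Extruded volume: 33.6/1.1 = 30.5455 cm³ (30545.5 mm³).
Filament cross-section = π × (2.85/2)² = 6.3794 mm².
L = V/A = 30545.5/6.3794 = 4788.15 mm → 4.79 m.

4.79 m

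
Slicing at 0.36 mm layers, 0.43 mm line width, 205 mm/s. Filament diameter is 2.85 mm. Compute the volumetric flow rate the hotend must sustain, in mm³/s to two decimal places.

31.73

Bead cross-section = 0.36 × 0.43 = 0.1548 mm².
Q = v·A = 205 × 0.1548 = 31.73 mm³/s.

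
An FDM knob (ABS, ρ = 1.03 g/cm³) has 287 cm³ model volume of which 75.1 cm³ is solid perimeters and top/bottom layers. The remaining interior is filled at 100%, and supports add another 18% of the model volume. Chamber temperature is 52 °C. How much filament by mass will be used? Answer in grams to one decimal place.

348.8 g

Interior volume = 287 − 75.1 = 211.9 cm³.
Infill deposited: 1.00 × 211.9 → 211.9 cm³.
Support: 0.18 × 287 → 51.66 cm³.
Total extruded: 75.1 + 211.9 + 51.66 → 338.66 cm³.
Mass = 338.66 × 1.03, so 348.8198 g.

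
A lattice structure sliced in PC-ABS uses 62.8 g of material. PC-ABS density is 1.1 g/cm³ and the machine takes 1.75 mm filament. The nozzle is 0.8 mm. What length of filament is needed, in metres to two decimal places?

Volume = 62.8 g / 1.1 g·cm⁻³ = 57.0909 cm³ = 57090.9 mm³.
Cross-section of 1.75 mm filament: π·(1.75/2)² = 2.4053 mm².
L = V/A = 57090.9/2.4053 = 23735.46 mm → 23.74 m.

23.74 m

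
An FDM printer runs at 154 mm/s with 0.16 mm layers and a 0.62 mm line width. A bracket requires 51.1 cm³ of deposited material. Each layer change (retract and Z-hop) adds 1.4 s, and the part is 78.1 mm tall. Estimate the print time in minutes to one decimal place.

67.2 minutes

Line area: 0.16 × 0.62 → 0.0992 mm².
Toolpath length = 51.1 cm³ / 0.0992 mm² = 51100 / 0.0992 = 515121 mm.
Time extruding = 515121 / 154, so 3344.9 s.
Number of layers: 78.1 / 0.16 → 489 (rounded up).
Z-hop total = 489 × 1.4 = 684.6 s.
Total = 3344.9 + 684.6 = 4029.5 s = 67.2 minutes.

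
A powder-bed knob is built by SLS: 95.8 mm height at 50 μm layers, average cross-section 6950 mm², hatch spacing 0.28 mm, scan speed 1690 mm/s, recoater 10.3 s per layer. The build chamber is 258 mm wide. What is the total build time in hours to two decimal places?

13.30 hours

Number of layers: 95.8 / 0.05 → 1916 (rounded up).
Per-layer scan distance: 6950 / 0.28 → 24821.4 mm.
Laser time per layer = 24821.4 / 1690 = 14.6872 s.
Time per layer = 14.6872 + 10.3, so 24.9872 s.
1916 layers × 24.9872 s/layer = 47875.4752 s, i.e. 13.30 hours.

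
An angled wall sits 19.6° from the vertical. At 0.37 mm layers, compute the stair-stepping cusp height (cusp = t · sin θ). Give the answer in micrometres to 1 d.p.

124.1 μm

sin(19.6°) = 0.3355, so cusp = 0.37 × 0.3355 = 0.124135 mm → 124.1 μm.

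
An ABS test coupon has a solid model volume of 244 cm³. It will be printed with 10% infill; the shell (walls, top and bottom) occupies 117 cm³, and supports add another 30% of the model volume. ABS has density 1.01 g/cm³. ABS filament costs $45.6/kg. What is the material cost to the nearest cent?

$9.34

Interior volume = 244 − 117 = 127 cm³.
Deposited infill: 0.10 × 127 → 12.7 cm³.
Support = 0.30 × 244 = 73.2 cm³.
Total extruded = 117 + 12.7 + 73.2 = 202.9 cm³.
Mass: 202.9 × 1.01 → 204.929 g.
At $45.6/kg: 204.929/1000 × 45.6 = $9.34.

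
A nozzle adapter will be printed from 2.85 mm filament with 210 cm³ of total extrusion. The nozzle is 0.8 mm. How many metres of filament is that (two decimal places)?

Filament cross-section = π × (2.85/2)² = 6.3794 mm².
Length = 210 cm³ / 6.3794 mm² = 210000 / 6.3794 = 32918.46 mm = 32.92 m.

32.92 m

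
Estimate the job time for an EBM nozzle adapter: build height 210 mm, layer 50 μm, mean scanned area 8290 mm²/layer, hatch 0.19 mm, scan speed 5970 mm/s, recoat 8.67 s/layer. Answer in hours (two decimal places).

Layers = ⌈210/0.05⌉ = 4200.
Per-layer scan distance = 8290 / 0.19, so 43631.6 mm.
Scan time per layer: 43631.6 / 5970 → 7.3085 s.
Per-layer time: 7.3085 + 8.67 → 15.9785 s.
Total: 4200 × 15.9785 s = 67109.7 s → 18.64 hours.

18.64 hours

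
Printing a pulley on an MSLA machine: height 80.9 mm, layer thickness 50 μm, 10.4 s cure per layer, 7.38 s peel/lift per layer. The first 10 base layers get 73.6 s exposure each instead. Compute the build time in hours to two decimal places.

Layer count = ceil(80.9 / 0.05) = 1618.
Burn-in layers = 10 × (73.6 + 7.38), so 809.8 s.
Normal layers = 1608 × (10.4 + 7.38) = 28590.24 s.
Total = 809.8 + 28590.24 = 29400.04 s = 8.17 hours.

8.17 hours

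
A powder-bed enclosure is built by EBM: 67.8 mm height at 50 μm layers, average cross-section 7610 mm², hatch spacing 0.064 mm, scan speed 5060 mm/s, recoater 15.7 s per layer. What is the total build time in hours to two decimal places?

14.77 hours

Layer count = ceil(67.8 / 0.05) = 1356.
Per-layer scan distance: 7610 / 0.064 → 118906.3 mm.
Scan time per layer: 118906.3 / 5060 → 23.4993 s.
Layer cycle: 23.4993 + 15.7 → 39.1993 s.
Total: 1356 × 39.1993 s = 53154.2508 s → 14.77 hours.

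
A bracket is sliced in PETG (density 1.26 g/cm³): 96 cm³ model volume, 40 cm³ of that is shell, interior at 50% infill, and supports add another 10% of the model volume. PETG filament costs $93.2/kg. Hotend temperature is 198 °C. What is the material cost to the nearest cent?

Volume inside the shell: 96 − 40 → 56 cm³.
Deposited infill = 0.50 × 56, so 28 cm³.
Support = 0.10 × 96, so 9.6 cm³.
Total printed volume = 40 + 28 + 9.6 = 77.6 cm³.
Mass = 77.6 × 1.26 = 97.776 g.
At $93.2/kg: 97.776/1000 × 93.2 = $9.11.

$9.11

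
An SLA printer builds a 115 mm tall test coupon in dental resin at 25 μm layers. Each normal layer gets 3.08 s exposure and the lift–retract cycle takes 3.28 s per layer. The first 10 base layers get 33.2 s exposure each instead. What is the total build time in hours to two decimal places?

8.21 hours

Layers = ⌈115/0.025⌉ = 4600.
Base layers: 10 × (33.2 + 3.28) → 364.8 s.
Normal layers: 4590 × (3.08 + 3.28) → 29192.4 s.
Sum: 364.8 + 29192.4 = 29557.2 s → 8.21 hours.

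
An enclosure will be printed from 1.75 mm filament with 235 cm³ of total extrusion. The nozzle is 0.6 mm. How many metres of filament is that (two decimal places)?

Filament cross-section = π × (1.75/2)² = 2.4053 mm².
L = 235000 mm³ / 2.4053 mm² = 97700.91 mm, i.e. 97.70 m.

97.70 m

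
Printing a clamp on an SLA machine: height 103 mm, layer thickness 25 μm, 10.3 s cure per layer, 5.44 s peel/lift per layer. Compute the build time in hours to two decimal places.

18.01 hours

Layer count = ceil(103 / 0.025) = 4120.
Per-layer time = 10.3 + 5.44, so 15.74 s.
Total = 4120 × 15.74 = 64848.8 s = 18.01 hours.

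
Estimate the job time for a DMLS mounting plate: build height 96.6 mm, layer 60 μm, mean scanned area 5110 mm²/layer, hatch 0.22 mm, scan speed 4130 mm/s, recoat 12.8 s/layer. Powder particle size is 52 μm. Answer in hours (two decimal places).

Layers = ⌈96.6/0.06⌉ = 1610.
Hatch length per layer = 5110 / 0.22 = 23227.3 mm.
Laser time per layer: 23227.3 / 4130 → 5.624 s.
Time per layer = 5.624 + 12.8, so 18.424 s.
Total: 1610 × 18.424 s = 29662.64 s → 8.24 hours.

8.24 hours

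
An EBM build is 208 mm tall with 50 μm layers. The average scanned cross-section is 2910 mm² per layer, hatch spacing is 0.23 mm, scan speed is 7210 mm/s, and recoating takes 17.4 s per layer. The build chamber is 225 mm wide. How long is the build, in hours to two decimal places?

22.13 hours

Layer count = ceil(208 / 0.05) = 4160.
Scan path per layer = 2910 / 0.23, so 12652.2 mm.
Scan time per layer = 12652.2 / 7210 = 1.7548 s.
Time per layer = 1.7548 + 17.4 = 19.1548 s.
Total: 4160 × 19.1548 s = 79683.968 s → 22.13 hours.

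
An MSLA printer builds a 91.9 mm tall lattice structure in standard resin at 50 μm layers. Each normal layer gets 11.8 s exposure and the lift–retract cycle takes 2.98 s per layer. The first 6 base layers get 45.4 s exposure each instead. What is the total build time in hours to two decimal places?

Number of layers: 91.9 / 0.05 → 1838 (rounded up).
Base layers = 6 × (45.4 + 2.98), so 290.28 s.
Normal layers: 1832 × (11.8 + 2.98) → 27076.96 s.
Total = 290.28 + 27076.96 = 27367.24 s = 7.60 hours.

7.60 hours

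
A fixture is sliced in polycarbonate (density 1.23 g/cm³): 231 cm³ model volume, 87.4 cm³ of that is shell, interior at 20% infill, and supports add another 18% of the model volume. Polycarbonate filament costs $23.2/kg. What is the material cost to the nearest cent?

Infill region: 231 − 87.4 → 143.6 cm³.
Deposited infill = 0.20 × 143.6 = 28.72 cm³.
Support = 0.18 × 231 = 41.58 cm³.
Total printed volume = 87.4 + 28.72 + 41.58 = 157.7 cm³.
Mass: 157.7 × 1.23 → 193.971 g.
Cost = 193.971 g / 1000 × $23.2/kg = $4.50.

$4.50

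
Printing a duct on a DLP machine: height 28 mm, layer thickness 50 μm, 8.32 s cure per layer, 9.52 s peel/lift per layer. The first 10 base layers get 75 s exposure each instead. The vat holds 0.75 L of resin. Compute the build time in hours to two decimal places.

Number of layers: 28 / 0.05 → 560 (rounded up).
Base layers = 10 × (75 + 9.52) = 845.2 s.
Normal layers = 550 × (8.32 + 9.52) = 9812 s.
Sum: 845.2 + 9812 = 10657.2 s → 2.96 hours.

2.96 hours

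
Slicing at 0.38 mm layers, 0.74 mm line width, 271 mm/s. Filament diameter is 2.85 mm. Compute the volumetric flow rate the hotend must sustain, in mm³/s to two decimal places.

Extrusion cross-section = 0.38 × 0.74 = 0.2812 mm².
Q = v·A = 271 × 0.2812 = 76.21 mm³/s.

76.21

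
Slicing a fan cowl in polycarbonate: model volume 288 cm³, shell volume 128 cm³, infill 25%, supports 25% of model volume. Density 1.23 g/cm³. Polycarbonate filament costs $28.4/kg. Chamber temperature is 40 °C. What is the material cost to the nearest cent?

$8.38

Interior volume = 288 − 128, so 160 cm³.
Deposited infill: 0.25 × 160 → 40 cm³.
Support = 0.25 × 288, so 72 cm³.
Deposited volume: 128 + 40 + 72 → 240 cm³.
Mass = 240 × 1.23 = 295.2 g.
At $28.4/kg: 295.2/1000 × 28.4 = $8.38.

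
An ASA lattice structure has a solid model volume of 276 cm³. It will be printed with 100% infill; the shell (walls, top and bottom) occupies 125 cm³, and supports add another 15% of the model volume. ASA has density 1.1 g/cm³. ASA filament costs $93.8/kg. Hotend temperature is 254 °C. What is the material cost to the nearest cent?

$32.75

Interior volume = 276 − 125, so 151 cm³.
Infill volume = 1.00 × 151 = 151 cm³.
Support = 0.15 × 276 = 41.4 cm³.
Total printed volume: 125 + 151 + 41.4 → 317.4 cm³.
Mass = 317.4 × 1.1 = 349.14 g.
Cost = 349.14 g / 1000 × $93.8/kg = $32.75.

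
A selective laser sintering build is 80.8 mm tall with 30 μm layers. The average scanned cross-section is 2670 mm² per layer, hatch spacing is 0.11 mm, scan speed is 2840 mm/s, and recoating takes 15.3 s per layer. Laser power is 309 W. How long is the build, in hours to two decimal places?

17.85 hours

Layers = ⌈80.8/0.03⌉ = 2694.
Per-layer scan distance = 2670 / 0.11, so 24272.7 mm.
Laser time per layer = 24272.7 / 2840 = 8.5467 s.
Time per layer = 8.5467 + 15.3, so 23.8467 s.
Total: 2694 × 23.8467 s = 64243.0098 s → 17.85 hours.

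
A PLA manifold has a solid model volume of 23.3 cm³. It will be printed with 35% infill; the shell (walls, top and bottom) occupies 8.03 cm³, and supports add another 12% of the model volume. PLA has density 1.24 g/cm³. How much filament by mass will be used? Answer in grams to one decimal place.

Infill region = 23.3 − 8.03 = 15.27 cm³.
Deposited infill = 0.35 × 15.27, so 5.3445 cm³.
Support = 0.12 × 23.3 = 2.796 cm³.
Total printed volume: 8.03 + 5.3445 + 2.796 → 16.1705 cm³.
Mass = 16.1705 × 1.24, so 20.05142 g.

20.1 g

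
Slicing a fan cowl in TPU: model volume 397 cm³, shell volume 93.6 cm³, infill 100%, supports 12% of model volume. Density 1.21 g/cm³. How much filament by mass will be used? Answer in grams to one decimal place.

Volume inside the shell: 397 − 93.6 → 303.4 cm³.
Deposited infill = 1.00 × 303.4, so 303.4 cm³.
Support = 0.12 × 397, so 47.64 cm³.
Total extruded = 93.6 + 303.4 + 47.64 = 444.64 cm³.
Mass: 444.64 × 1.21 → 538.0144 g.

538.0 g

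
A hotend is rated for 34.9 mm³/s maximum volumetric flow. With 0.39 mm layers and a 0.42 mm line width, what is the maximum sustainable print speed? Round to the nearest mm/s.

213 mm/s

Bead cross-section: 0.39 × 0.42 → 0.1638 mm².
v_max = Q/A = 34.9/0.1638 = 213.06 mm/s → 213 mm/s.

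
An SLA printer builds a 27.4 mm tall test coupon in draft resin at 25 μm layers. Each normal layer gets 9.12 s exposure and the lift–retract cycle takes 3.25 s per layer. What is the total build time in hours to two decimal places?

Layer count = ceil(27.4 / 0.025) = 1096.
Each layer takes = 9.12 + 3.25, so 12.37 s.
Build time: 1096 × 12.37 s = 13557.52 s, i.e. 3.77 hours.

3.77 hours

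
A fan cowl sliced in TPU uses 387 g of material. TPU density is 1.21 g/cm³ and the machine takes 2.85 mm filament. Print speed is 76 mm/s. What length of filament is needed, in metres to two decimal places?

Extruded volume: 387/1.21 = 319.8347 cm³ (319834.7 mm³).
Cross-section of 2.85 mm filament: π·(2.85/2)² = 6.3794 mm².
Length = 319834.7 / 6.3794 = 50135.55 mm = 50.14 m.

50.14 m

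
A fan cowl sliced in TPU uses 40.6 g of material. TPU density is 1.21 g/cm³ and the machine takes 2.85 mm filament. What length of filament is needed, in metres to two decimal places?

5.26 m

Extruded volume: 40.6/1.21 = 33.5537 cm³ (33553.7 mm³).
A = π r² = π × 1.425² = 6.3794 mm².
L = V/A = 33553.7/6.3794 = 5259.7 mm → 5.26 m.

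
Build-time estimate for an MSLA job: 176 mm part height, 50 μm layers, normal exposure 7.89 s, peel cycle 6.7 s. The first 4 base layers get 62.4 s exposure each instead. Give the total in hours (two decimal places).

Number of layers: 176 / 0.05 → 3520 (rounded up).
Bottom layers = 4 × (62.4 + 6.7), so 276.4 s.
Normal layers = 3516 × (7.89 + 6.7) = 51298.44 s.
Total = 276.4 + 51298.44 = 51574.84 s = 14.33 hours.

14.33 hours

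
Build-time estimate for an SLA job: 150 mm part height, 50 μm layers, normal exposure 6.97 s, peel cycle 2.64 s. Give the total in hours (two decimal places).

8.01 hours

Number of layers: 150 / 0.05 → 3000 (rounded up).
Cycle time = 6.97 + 2.64 = 9.61 s.
Build time: 3000 × 9.61 s = 28830 s, i.e. 8.01 hours.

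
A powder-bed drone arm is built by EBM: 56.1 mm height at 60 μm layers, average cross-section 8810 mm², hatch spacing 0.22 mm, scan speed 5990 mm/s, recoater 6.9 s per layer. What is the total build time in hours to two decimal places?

Layer count = ceil(56.1 / 0.06) = 935.
Hatch length per layer: 8810 / 0.22 → 40045.5 mm.
Beam time per layer = 40045.5 / 5990, so 6.6854 s.
Time per layer = 6.6854 + 6.9, so 13.5854 s.
Total: 935 × 13.5854 s = 12702.349 s → 3.53 hours.

3.53 hours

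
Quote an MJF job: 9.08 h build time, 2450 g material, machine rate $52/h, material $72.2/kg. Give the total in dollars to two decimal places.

$649.05

Machine cost = 52 × 9.08 = $472.16.
Material cost: 72.2 × 2450/1000 → $176.89.
Job cost: 472.16 + 176.89 = $649.05.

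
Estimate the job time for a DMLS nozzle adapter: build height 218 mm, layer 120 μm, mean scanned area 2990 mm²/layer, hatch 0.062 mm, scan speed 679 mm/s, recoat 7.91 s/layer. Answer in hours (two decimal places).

Layers = ⌈218/0.12⌉ = 1817.
Per-layer scan distance = 2990 / 0.062, so 48225.8 mm.
Laser time per layer = 48225.8 / 679 = 71.0247 s.
Layer cycle: 71.0247 + 7.91 → 78.9347 s.
Build time = 1817 × 78.9347 = 143424.3499 s = 39.84 hours.

39.84 hours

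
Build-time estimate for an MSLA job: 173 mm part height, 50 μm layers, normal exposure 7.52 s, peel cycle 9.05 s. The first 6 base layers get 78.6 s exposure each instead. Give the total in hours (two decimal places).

16.04 hours

Number of layers: 173 / 0.05 → 3460 (rounded up).
Burn-in layers = 6 × (78.6 + 9.05) = 525.9 s.
Remaining layers = 3454 × (7.52 + 9.05) = 57232.78 s.
Total = 525.9 + 57232.78 = 57758.68 s = 16.04 hours.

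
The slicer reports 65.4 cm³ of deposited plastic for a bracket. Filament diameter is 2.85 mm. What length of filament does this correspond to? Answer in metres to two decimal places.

10.25 m

Cross-section of 2.85 mm filament: π·(2.85/2)² = 6.3794 mm².
Length = 65.4 cm³ / 6.3794 mm² = 65400 / 6.3794 = 10251.75 mm = 10.25 m.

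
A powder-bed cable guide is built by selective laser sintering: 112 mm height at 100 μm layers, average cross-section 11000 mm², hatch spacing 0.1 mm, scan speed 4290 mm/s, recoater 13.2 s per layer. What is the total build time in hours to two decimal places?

Number of layers: 112 / 0.1 → 1120 (rounded up).
Per-layer scan distance = 11000 / 0.1 = 110000 mm.
Scan time per layer = 110000 / 4290 = 25.641 s.
Per-layer time = 25.641 + 13.2 = 38.841 s.
Build time = 1120 × 38.841 = 43501.92 s = 12.08 hours.

12.08 hours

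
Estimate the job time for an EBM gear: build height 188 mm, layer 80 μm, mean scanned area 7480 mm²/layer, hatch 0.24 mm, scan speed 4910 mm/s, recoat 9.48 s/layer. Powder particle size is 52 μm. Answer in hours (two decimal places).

Number of layers: 188 / 0.08 → 2350 (rounded up).
Per-layer scan distance: 7480 / 0.24 → 31166.7 mm.
Beam time per layer: 31166.7 / 4910 → 6.3476 s.
Time per layer = 6.3476 + 9.48, so 15.8276 s.
Build time = 2350 × 15.8276 = 37194.86 s = 10.33 hours.

10.33 hours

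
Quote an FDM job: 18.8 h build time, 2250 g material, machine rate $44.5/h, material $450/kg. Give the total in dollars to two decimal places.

Machine cost = 44.5 × 18.8 = $836.60.
Material charge = 450 × 2250/1000 = $1012.50.
Job cost: 836.60 + 1012.50 = $1849.10.

$1849.10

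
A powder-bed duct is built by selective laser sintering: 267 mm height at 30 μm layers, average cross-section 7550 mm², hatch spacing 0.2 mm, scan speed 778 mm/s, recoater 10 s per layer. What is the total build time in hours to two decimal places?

144.68 hours

Layer count = ceil(267 / 0.03) = 8900.
Hatch length per layer = 7550 / 0.2, so 37750 mm.
Laser time per layer = 37750 / 778, so 48.5219 s.
Time per layer: 48.5219 + 10 → 58.5219 s.
8900 layers × 58.5219 s/layer = 520844.91 s, i.e. 144.68 hours.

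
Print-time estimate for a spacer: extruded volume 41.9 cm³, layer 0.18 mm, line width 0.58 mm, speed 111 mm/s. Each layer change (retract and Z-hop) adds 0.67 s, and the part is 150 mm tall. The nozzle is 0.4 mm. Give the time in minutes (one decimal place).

69.6 minutes

Bead cross-section: 0.18 × 0.58 → 0.1044 mm².
Toolpath length = 41.9 cm³ / 0.1044 mm² = 41900 / 0.1044 = 401341 mm.
Time extruding = 401341 / 111, so 3615.7 s.
Layers = ⌈150/0.18⌉ = 834.
Layer-change overhead = 834 × 0.67 = 558.78 s.
Total = 3615.7 + 558.78 = 4174.48 s = 69.6 minutes.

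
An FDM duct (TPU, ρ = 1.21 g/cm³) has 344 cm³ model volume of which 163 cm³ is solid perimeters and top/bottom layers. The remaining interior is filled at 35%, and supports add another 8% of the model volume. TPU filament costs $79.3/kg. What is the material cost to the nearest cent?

Infill region = 344 − 163, so 181 cm³.
Deposited infill = 0.35 × 181, so 63.35 cm³.
Support = 0.08 × 344 = 27.52 cm³.
Total printed volume = 163 + 63.35 + 27.52 = 253.87 cm³.
Mass: 253.87 × 1.21 → 307.1827 g.
Cost = 307.1827 g / 1000 × $79.3/kg = $24.36.

$24.36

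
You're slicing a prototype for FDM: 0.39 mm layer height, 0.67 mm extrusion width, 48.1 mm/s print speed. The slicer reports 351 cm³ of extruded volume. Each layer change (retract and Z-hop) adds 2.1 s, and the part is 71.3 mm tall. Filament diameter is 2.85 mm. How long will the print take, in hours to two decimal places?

7.86 hours

Line area = 0.39 × 0.67, so 0.2613 mm².
Total extruded path = 351000/0.2613 = 1343283.6 mm.
Time extruding = 1343283.6 / 48.1 = 27926.9 s.
Layer count = ceil(71.3 / 0.39) = 183.
Non-print overhead = 183 × 2.1 = 384.3 s.
Total = 27926.9 + 384.3 = 28311.2 s = 7.86 hours.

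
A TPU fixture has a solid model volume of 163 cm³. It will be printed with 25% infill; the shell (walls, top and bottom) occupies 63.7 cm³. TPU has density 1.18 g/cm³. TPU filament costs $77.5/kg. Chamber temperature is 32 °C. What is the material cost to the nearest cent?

$8.10

Volume inside the shell = 163 − 63.7 = 99.3 cm³.
Deposited infill = 0.25 × 99.3, so 24.825 cm³.
Total printed volume = 63.7 + 24.825 = 88.525 cm³.
Mass = 88.525 × 1.18, so 104.4595 g.
Cost = 104.4595 g / 1000 × $77.5/kg = $8.10.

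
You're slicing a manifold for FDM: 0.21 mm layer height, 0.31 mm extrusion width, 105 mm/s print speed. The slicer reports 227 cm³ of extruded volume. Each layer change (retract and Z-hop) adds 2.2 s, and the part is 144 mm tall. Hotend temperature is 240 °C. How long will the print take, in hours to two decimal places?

9.64 hours

Line area = 0.21 × 0.31 = 0.0651 mm².
Toolpath length = 227 cm³ / 0.0651 mm² = 227000 / 0.0651 = 3486943.2 mm.
Time extruding: 3486943.2 / 105 → 33209 s.
Layers = ⌈144/0.21⌉ = 686.
Z-hop total: 686 × 2.2 → 1509.2 s.
Total = 33209 + 1509.2 = 34718.2 s = 9.64 hours.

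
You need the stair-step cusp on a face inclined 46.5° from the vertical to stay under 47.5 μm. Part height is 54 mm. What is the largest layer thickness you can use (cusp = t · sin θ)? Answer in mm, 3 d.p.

sin(46.5°) = 0.7254; t_max = 0.0475/0.7254 = 0.065 mm.

0.065 mm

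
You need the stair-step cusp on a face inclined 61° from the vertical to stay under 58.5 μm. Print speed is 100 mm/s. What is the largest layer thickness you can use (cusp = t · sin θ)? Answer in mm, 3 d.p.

0.067 mm

sin(61°) = 0.8746; t_max = 0.0585/0.8746 = 0.067 mm.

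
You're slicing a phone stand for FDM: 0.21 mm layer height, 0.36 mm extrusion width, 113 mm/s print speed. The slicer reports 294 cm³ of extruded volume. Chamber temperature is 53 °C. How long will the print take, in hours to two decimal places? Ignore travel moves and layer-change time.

Bead cross-section = 0.21 × 0.36, so 0.0756 mm².
Total extruded path = 294000/0.0756 = 3888888.9 mm.
Time extruding: 3888888.9 / 113 → 34414.9 s.
In the requested units: 34414.9 s = 9.56 hours.

9.56 hours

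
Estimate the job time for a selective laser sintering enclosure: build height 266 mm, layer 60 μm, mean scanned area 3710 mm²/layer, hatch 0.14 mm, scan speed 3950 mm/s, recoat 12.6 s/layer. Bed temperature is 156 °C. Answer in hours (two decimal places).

23.78 hours

Number of layers: 266 / 0.06 → 4434 (rounded up).
Scan path per layer: 3710 / 0.14 → 26500 mm.
Laser time per layer: 26500 / 3950 → 6.7089 s.
Per-layer time: 6.7089 + 12.6 → 19.3089 s.
Total: 4434 × 19.3089 s = 85615.6626 s → 23.78 hours.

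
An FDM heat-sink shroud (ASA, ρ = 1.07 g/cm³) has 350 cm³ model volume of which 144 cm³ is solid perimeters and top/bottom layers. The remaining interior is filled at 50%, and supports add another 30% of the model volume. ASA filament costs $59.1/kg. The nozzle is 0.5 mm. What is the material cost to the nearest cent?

$22.26

Volume inside the shell = 350 − 144, so 206 cm³.
Infill volume = 0.50 × 206 = 103 cm³.
Support: 0.30 × 350 → 105 cm³.
Deposited volume: 144 + 103 + 105 → 352 cm³.
Mass = 352 × 1.07 = 376.64 g.
At $59.1/kg: 376.64/1000 × 59.1 = $22.26.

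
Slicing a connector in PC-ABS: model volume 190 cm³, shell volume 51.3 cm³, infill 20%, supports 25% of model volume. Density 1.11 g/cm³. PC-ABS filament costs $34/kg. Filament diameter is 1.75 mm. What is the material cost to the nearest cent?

$4.78

Infill region = 190 − 51.3 = 138.7 cm³.
Infill volume = 0.20 × 138.7 = 27.74 cm³.
Support = 0.25 × 190, so 47.5 cm³.
Total printed volume = 51.3 + 27.74 + 47.5, so 126.54 cm³.
Mass = 126.54 × 1.11 = 140.4594 g.
Cost = 140.4594 g / 1000 × $34/kg = $4.78.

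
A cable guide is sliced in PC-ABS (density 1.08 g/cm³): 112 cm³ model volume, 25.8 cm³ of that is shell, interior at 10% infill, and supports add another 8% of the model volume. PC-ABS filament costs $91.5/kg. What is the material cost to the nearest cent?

Volume inside the shell = 112 − 25.8, so 86.2 cm³.
Infill deposited: 0.10 × 86.2 → 8.62 cm³.
Support = 0.08 × 112 = 8.96 cm³.
Deposited volume = 25.8 + 8.62 + 8.96 = 43.38 cm³.
Mass = 43.38 × 1.08 = 46.8504 g.
At $91.5/kg: 46.8504/1000 × 91.5 = $4.29.

$4.29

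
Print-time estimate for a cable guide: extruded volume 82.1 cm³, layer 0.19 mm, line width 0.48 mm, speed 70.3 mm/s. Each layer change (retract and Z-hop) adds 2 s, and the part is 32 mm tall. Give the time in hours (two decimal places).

3.65 hours

Extrusion cross-section = 0.19 × 0.48, so 0.0912 mm².
Toolpath length = 82.1 cm³ / 0.0912 mm² = 82100 / 0.0912 = 900219.3 mm.
Print-move time: 900219.3 / 70.3 → 12805.4 s.
Layer count = ceil(32 / 0.19) = 169.
Non-print overhead = 169 × 2 = 338 s.
Total = 12805.4 + 338 = 13143.4 s = 3.65 hours.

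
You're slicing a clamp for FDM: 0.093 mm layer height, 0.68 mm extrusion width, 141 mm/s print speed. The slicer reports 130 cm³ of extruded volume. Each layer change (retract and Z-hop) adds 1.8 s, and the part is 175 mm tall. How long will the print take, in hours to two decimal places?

4.99 hours

Line area: 0.093 × 0.68 → 0.06324 mm².
Toolpath length = 130 cm³ / 0.06324 mm² = 130000 / 0.06324 = 2055661 mm.
Print-move time: 2055661 / 141 → 14579.2 s.
Layers = ⌈175/0.093⌉ = 1882.
Layer-change overhead = 1882 × 1.8, so 3387.6 s.
Altogether 14579.2 + 3387.6 = 17966.8 s, i.e. 4.99 hours.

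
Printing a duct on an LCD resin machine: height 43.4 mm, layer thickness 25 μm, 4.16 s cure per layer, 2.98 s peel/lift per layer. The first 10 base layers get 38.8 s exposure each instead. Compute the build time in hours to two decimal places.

Layer count = ceil(43.4 / 0.025) = 1736.
Bottom layers: 10 × (38.8 + 2.98) → 417.8 s.
Remaining layers = 1726 × (4.16 + 2.98) = 12323.64 s.
Total = 417.8 + 12323.64 = 12741.44 s = 3.54 hours.

3.54 hours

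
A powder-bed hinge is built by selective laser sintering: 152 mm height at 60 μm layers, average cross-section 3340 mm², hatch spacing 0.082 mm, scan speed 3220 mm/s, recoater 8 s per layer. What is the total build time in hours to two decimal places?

Layers = ⌈152/0.06⌉ = 2534.
Hatch length per layer = 3340 / 0.082 = 40731.7 mm.
Scan time per layer = 40731.7 / 3220, so 12.6496 s.
Time per layer = 12.6496 + 8 = 20.6496 s.
Total: 2534 × 20.6496 s = 52326.0864 s → 14.54 hours.

14.54 hours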